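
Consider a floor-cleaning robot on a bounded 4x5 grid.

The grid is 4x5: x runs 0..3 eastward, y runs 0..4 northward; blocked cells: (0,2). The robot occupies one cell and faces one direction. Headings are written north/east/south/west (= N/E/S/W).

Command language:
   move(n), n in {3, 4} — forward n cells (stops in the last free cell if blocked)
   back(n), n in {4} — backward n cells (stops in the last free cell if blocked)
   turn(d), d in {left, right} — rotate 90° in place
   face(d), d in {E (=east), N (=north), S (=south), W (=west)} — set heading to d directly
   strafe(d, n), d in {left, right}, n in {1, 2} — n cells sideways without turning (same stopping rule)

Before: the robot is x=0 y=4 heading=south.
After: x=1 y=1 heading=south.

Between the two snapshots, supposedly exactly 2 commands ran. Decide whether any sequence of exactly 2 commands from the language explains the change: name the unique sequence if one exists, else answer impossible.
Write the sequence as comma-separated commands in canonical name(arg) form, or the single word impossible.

key: heading stays S — no command in the sequence turns
from: x=0 y=4 heading=south
t=1 strafe(left, 1) ⇒ x=1 y=4 heading=south
t=2 move(3) ⇒ x=1 y=1 heading=south
uniquely the one of 169 2-step routes that fits.

strafe(left, 1), move(3)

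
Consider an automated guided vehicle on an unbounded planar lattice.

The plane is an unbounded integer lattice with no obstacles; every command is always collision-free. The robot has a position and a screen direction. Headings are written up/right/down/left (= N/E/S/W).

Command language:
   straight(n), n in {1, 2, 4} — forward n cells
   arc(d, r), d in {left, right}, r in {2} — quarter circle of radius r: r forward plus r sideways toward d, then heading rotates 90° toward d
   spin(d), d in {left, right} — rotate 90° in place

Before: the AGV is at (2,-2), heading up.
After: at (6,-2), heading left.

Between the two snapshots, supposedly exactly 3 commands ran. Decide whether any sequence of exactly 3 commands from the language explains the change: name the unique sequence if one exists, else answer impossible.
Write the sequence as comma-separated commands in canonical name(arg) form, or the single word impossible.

key: cell and facing (now W) both changed — the 3 commands mix motion and turning
start: at (2,-2), heading up
[1] after arc(right, 2): at (4,0), heading right
[2] after arc(right, 2): at (6,-2), heading down
[3] after spin(right): at (6,-2), heading left
no other 3-command option fits: unique.

arc(right, 2), arc(right, 2), spin(right)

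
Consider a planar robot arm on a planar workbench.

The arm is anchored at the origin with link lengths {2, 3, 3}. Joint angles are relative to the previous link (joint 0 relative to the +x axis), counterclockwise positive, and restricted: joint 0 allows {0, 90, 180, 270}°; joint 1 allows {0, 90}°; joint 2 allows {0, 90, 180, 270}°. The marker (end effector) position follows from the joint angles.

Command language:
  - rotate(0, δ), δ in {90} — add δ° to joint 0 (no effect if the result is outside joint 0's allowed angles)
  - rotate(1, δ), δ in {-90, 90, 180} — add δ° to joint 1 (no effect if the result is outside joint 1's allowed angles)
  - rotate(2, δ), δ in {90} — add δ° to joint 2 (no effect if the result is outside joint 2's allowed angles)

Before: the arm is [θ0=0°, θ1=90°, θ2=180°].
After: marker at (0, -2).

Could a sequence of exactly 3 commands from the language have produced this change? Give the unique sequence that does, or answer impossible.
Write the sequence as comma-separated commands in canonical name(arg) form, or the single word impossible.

t0: [θ0=0°, θ1=90°, θ2=180°]
[1] after rotate(0, 90): [θ0=90°, θ1=90°, θ2=180°]
[2] after rotate(0, 90): [θ0=180°, θ1=90°, θ2=180°]
[3] after rotate(0, 90): [θ0=270°, θ1=90°, θ2=180°]
no other 3-command option fits: unique.

rotate(0, 90), rotate(0, 90), rotate(0, 90)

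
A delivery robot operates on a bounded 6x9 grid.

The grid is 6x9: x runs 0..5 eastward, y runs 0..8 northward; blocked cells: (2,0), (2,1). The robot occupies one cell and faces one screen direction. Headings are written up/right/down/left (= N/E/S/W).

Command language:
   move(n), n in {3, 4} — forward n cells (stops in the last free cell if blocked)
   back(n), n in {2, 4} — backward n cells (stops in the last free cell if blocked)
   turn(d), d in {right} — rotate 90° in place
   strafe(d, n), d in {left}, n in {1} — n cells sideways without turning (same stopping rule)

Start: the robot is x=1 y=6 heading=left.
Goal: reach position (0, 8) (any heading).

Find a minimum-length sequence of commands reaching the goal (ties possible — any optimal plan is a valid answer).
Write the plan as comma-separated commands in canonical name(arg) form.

move(4), turn(right), move(4)

start: x=1 y=6 heading=left
1. move(4) → x=0 y=6 heading=left
2. turn(right) → x=0 y=6 heading=up
3. move(4) → x=0 y=8 heading=up
shorter routes all fall short; 3 is best.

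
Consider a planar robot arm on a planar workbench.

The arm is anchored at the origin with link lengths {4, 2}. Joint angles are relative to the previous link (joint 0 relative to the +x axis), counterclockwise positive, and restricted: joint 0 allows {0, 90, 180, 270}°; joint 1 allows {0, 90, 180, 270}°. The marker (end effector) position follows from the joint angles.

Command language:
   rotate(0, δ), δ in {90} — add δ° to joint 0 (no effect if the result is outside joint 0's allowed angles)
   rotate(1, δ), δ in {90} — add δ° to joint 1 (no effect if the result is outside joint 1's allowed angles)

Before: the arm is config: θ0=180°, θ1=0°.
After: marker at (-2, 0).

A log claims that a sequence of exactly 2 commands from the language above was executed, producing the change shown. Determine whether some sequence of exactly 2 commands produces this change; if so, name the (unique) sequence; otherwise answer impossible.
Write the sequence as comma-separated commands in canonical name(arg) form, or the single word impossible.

rotate(1, 90), rotate(1, 90)

start: config: θ0=180°, θ1=0°
1. rotate(1, 90) → config: θ0=180°, θ1=90°
2. rotate(1, 90) → config: θ0=180°, θ1=180°
all 4 alternatives checked — unique.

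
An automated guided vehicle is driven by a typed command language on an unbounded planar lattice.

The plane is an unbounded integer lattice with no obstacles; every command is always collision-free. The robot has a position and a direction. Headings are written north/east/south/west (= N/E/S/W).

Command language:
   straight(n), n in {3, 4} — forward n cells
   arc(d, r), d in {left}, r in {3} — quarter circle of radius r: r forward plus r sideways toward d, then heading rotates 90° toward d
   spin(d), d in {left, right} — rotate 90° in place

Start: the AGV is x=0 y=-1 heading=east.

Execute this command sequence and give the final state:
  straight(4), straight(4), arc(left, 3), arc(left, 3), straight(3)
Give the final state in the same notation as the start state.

begin: x=0 y=-1 heading=east
step 1 (straight(4)): x=4 y=-1 heading=east
step 2 (straight(4)): x=8 y=-1 heading=east
step 3 (arc(left, 3)): x=11 y=2 heading=north
step 4 (arc(left, 3)): x=8 y=5 heading=west
step 5 (straight(3)): x=5 y=5 heading=west

x=5 y=5 heading=west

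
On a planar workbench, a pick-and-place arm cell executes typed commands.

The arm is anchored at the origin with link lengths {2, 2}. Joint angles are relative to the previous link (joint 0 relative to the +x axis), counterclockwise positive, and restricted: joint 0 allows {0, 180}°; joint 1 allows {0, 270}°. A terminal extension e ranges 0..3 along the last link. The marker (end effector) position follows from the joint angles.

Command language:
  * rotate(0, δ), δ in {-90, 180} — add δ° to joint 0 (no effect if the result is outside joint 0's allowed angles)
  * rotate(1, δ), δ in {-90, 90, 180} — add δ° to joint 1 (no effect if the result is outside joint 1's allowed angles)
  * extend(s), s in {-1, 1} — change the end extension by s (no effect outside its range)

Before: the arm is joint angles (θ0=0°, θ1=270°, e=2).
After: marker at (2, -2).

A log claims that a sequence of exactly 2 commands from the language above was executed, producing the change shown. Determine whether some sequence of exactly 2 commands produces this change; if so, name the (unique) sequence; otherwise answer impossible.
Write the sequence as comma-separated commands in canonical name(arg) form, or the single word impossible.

extend(-1), extend(-1)

start: joint angles (θ0=0°, θ1=270°, e=2)
step 1 (extend(-1)): joint angles (θ0=0°, θ1=270°, e=1)
step 2 (extend(-1)): joint angles (θ0=0°, θ1=270°, e=0)
all 49 alternatives checked — unique.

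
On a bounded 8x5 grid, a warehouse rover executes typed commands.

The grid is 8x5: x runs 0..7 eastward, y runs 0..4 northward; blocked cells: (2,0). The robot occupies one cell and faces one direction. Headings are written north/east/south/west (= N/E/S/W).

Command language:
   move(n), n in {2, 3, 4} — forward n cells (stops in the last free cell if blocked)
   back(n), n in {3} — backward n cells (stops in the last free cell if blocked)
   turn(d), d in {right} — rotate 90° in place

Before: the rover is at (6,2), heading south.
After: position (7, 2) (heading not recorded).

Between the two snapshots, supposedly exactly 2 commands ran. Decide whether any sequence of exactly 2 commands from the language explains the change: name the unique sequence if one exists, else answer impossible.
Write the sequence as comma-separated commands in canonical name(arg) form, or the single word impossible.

turn(right), back(3)

key: order matters: swapping turn(right) and back(3) lands elsewhere
from: at (6,2), heading south
t=1 turn(right) ⇒ at (6,2), heading west
t=2 back(3) ⇒ at (7,2), heading west
no rival 2-sequence matches.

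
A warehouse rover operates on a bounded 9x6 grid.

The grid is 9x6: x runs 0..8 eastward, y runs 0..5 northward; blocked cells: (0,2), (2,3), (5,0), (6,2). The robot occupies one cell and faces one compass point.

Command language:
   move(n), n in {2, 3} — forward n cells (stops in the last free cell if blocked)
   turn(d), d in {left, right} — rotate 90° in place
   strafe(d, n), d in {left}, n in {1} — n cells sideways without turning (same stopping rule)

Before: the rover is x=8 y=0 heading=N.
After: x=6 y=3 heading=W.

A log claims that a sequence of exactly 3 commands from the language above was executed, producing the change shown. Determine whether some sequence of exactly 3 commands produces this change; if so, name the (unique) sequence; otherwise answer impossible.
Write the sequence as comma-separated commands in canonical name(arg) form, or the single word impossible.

move(3), turn(left), move(2)

key: order matters: swapping move(3) and move(2) lands elsewhere
initial: x=8 y=0 heading=N
step 1 (move(3)): x=8 y=3 heading=N
step 2 (turn(left)): x=8 y=3 heading=W
step 3 (move(2)): x=6 y=3 heading=W
no rival 3-sequence matches.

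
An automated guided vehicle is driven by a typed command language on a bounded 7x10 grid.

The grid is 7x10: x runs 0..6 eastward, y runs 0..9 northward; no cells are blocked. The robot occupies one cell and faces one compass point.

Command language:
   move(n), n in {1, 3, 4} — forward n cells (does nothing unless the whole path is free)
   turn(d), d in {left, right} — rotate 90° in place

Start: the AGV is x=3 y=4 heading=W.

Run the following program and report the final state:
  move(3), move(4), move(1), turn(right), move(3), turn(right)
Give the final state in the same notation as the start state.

x=0 y=7 heading=E

begin: x=3 y=4 heading=W
step 1 (move(3)): x=0 y=4 heading=W
step 2 (move(4)): x=0 y=4 heading=W
step 3 (move(1)): x=0 y=4 heading=W
step 4 (turn(right)): x=0 y=4 heading=N
step 5 (move(3)): x=0 y=7 heading=N
step 6 (turn(right)): x=0 y=7 heading=E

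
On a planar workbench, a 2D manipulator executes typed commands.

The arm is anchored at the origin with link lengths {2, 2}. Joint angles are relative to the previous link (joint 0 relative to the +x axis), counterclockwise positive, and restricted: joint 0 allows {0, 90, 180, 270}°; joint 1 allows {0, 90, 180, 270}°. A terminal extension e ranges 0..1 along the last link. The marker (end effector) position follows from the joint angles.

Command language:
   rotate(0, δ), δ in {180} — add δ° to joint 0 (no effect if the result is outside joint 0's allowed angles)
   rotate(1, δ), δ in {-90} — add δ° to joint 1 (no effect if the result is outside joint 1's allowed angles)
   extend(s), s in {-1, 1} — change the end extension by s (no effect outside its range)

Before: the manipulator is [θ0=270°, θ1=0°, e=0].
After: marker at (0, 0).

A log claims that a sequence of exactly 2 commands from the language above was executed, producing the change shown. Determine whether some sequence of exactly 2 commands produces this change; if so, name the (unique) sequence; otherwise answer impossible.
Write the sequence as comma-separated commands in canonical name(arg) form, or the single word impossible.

begin: [θ0=270°, θ1=0°, e=0]
step 1 (rotate(1, -90)): [θ0=270°, θ1=270°, e=0]
step 2 (rotate(1, -90)): [θ0=270°, θ1=180°, e=0]
uniquely the one of 16 2-step routes that fits.

rotate(1, -90), rotate(1, -90)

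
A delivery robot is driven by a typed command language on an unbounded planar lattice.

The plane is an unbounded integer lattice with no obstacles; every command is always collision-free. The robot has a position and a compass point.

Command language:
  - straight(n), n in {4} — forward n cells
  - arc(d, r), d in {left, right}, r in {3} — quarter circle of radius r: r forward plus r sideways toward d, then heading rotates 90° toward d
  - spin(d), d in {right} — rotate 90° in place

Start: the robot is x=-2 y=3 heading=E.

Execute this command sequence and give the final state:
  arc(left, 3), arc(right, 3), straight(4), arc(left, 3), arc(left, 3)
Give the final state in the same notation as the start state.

x=8 y=15 heading=W

t0: x=-2 y=3 heading=E
step 1 (arc(left, 3)): x=1 y=6 heading=N
step 2 (arc(right, 3)): x=4 y=9 heading=E
step 3 (straight(4)): x=8 y=9 heading=E
step 4 (arc(left, 3)): x=11 y=12 heading=N
step 5 (arc(left, 3)): x=8 y=15 heading=W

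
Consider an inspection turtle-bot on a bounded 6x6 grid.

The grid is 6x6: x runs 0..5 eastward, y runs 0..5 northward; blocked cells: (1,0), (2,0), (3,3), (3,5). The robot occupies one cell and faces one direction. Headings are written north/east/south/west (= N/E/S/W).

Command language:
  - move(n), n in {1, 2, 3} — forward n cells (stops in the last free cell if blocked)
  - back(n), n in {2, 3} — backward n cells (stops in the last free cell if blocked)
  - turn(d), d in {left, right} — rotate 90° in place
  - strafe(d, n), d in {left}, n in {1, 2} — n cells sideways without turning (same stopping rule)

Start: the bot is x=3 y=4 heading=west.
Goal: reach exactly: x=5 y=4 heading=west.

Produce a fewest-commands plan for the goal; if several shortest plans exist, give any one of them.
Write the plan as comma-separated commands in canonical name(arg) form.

begin: x=3 y=4 heading=west
[1] after back(3): x=5 y=4 heading=west
no 0-step plan works, so 1 is optimal.

back(3)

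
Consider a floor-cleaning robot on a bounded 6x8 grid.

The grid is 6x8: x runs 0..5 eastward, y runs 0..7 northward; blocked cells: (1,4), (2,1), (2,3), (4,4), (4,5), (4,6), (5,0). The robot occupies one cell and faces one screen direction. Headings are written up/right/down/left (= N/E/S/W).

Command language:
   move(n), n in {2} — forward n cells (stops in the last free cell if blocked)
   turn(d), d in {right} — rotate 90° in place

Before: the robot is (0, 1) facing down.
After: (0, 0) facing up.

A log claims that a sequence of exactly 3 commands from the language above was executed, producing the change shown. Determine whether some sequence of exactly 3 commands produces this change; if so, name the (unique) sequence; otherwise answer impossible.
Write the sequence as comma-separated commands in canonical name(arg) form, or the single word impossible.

key: position moved to (0,0) AND the heading swung to N — translation plus rotation needed
initial: (0, 1) facing down
step 1 (move(2)): (0, 0) facing down
step 2 (turn(right)): (0, 0) facing left
step 3 (turn(right)): (0, 0) facing up
no other 3-command option fits: unique.

move(2), turn(right), turn(right)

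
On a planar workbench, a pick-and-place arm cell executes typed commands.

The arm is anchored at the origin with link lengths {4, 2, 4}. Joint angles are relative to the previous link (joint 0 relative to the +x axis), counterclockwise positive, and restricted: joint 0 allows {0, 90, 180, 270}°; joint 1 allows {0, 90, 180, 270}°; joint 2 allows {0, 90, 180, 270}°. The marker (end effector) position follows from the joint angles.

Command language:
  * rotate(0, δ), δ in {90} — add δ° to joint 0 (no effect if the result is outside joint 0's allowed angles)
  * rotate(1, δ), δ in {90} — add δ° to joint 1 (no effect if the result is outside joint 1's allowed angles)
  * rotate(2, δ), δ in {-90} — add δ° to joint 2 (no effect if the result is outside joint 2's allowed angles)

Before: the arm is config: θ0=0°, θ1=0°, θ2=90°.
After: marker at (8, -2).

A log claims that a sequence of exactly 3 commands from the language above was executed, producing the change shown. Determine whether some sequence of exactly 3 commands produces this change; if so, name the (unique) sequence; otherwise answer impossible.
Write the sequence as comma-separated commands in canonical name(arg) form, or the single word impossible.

initial: config: θ0=0°, θ1=0°, θ2=90°
step 1 (rotate(1, 90)): config: θ0=0°, θ1=90°, θ2=90°
step 2 (rotate(1, 90)): config: θ0=0°, θ1=180°, θ2=90°
step 3 (rotate(1, 90)): config: θ0=0°, θ1=270°, θ2=90°
no rival 3-sequence matches.

rotate(1, 90), rotate(1, 90), rotate(1, 90)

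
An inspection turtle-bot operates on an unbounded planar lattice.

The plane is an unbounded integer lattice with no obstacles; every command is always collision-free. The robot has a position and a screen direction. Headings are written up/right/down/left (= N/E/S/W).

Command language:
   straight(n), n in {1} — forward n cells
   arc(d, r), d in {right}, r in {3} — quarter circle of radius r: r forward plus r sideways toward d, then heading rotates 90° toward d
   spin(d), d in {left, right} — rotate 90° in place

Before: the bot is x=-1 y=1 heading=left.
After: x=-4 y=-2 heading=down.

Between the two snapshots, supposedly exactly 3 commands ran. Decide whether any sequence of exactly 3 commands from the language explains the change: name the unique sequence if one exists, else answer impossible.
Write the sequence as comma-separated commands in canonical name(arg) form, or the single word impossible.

spin(left), arc(right, 3), spin(left)

key: cell and facing (now S) both changed — the 3 commands mix motion and turning
initial: x=-1 y=1 heading=left
t=1 spin(left) ⇒ x=-1 y=1 heading=down
t=2 arc(right, 3) ⇒ x=-4 y=-2 heading=left
t=3 spin(left) ⇒ x=-4 y=-2 heading=down
no rival 3-sequence matches.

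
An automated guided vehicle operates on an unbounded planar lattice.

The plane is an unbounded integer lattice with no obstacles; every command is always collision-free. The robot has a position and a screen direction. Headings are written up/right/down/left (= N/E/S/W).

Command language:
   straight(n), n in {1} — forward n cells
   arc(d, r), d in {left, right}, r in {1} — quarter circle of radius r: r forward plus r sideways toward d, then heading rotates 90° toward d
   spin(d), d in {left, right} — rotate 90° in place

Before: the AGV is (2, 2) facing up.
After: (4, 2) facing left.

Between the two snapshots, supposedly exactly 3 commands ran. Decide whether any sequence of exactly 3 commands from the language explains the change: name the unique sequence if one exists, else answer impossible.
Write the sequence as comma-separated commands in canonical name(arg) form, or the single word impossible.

arc(right, 1), arc(right, 1), spin(right)

key: running spin(right) before arc(right, 1) would end elsewhere — order is forced
begin: (2, 2) facing up
1. arc(right, 1) → (3, 3) facing right
2. arc(right, 1) → (4, 2) facing down
3. spin(right) → (4, 2) facing left
no other 3-command option fits: unique.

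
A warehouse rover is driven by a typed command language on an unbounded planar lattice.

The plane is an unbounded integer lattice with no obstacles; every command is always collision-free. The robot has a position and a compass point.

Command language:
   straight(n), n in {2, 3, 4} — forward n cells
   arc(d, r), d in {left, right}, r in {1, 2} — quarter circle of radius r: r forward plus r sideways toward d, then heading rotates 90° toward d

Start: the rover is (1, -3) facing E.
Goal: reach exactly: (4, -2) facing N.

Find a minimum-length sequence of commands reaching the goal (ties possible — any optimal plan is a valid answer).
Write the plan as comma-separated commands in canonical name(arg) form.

t0: (1, -3) facing E
[1] after straight(2): (3, -3) facing E
[2] after arc(left, 1): (4, -2) facing N
nothing shorter than 2 reaches the goal.

straight(2), arc(left, 1)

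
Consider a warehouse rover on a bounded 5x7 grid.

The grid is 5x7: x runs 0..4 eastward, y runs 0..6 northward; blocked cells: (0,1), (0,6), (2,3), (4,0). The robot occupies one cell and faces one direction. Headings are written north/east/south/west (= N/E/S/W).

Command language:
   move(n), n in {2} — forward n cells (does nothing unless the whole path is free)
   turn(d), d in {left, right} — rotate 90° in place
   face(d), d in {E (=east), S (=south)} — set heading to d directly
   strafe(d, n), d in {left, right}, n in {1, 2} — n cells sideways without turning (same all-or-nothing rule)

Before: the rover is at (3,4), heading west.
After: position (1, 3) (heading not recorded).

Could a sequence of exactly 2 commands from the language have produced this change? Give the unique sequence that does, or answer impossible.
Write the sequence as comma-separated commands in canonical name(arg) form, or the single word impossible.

key: order matters: swapping move(2) and strafe(left, 1) lands elsewhere
initial: at (3,4), heading west
step 1 (move(2)): at (1,4), heading west
step 2 (strafe(left, 1)): at (1,3), heading west
uniquely the one of 81 2-step routes that fits.

move(2), strafe(left, 1)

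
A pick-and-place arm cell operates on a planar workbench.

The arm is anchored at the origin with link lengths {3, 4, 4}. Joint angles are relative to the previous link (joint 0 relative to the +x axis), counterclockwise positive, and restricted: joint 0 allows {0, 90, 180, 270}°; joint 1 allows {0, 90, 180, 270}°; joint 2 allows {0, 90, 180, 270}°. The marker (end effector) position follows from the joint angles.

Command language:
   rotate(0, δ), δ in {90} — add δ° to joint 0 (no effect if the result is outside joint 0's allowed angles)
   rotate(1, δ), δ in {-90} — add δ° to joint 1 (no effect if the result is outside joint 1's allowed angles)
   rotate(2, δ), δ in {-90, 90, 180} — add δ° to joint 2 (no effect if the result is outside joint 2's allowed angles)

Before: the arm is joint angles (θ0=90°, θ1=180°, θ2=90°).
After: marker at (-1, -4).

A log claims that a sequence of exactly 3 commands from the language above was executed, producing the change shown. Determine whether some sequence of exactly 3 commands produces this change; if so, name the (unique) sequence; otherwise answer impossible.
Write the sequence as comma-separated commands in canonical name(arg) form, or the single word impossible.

rotate(0, 90), rotate(0, 90), rotate(0, 90)

t0: joint angles (θ0=90°, θ1=180°, θ2=90°)
[1] after rotate(0, 90): joint angles (θ0=180°, θ1=180°, θ2=90°)
[2] after rotate(0, 90): joint angles (θ0=270°, θ1=180°, θ2=90°)
[3] after rotate(0, 90): joint angles (θ0=0°, θ1=180°, θ2=90°)
no rival 3-sequence matches.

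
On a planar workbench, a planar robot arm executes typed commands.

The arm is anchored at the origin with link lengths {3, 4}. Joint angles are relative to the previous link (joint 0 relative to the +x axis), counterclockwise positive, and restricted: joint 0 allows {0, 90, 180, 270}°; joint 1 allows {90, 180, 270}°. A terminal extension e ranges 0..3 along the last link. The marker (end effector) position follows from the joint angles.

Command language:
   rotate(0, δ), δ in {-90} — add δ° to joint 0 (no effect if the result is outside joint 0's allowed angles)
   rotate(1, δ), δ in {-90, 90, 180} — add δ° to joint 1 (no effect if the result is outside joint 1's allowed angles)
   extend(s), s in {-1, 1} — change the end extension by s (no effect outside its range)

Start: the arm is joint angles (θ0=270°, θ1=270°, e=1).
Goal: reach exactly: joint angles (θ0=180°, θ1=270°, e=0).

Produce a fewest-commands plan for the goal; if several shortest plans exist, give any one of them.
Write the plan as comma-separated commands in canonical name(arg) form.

extend(-1), rotate(0, -90)

begin: joint angles (θ0=270°, θ1=270°, e=1)
step 1 (extend(-1)): joint angles (θ0=270°, θ1=270°, e=0)
step 2 (rotate(0, -90)): joint angles (θ0=180°, θ1=270°, e=0)
nothing shorter than 2 reaches the goal.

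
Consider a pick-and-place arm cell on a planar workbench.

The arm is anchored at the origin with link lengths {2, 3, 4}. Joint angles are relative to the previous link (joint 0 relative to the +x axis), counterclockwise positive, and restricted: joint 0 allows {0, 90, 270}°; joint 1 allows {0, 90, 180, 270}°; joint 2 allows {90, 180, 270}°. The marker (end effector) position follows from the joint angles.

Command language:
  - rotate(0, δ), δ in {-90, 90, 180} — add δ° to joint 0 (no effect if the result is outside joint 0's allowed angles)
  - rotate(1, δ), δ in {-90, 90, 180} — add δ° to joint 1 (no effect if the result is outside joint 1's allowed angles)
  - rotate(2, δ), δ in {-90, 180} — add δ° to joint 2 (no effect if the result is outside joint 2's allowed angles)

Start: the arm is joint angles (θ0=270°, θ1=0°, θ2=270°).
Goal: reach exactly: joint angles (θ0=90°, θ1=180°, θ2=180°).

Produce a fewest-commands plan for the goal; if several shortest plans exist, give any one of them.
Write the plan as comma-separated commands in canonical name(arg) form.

initial: joint angles (θ0=270°, θ1=0°, θ2=270°)
[1] after rotate(1, 180): joint angles (θ0=270°, θ1=180°, θ2=270°)
[2] after rotate(0, 180): joint angles (θ0=90°, θ1=180°, θ2=270°)
[3] after rotate(2, -90): joint angles (θ0=90°, θ1=180°, θ2=180°)
no 2-step plan works, so 3 is optimal.

rotate(1, 180), rotate(0, 180), rotate(2, -90)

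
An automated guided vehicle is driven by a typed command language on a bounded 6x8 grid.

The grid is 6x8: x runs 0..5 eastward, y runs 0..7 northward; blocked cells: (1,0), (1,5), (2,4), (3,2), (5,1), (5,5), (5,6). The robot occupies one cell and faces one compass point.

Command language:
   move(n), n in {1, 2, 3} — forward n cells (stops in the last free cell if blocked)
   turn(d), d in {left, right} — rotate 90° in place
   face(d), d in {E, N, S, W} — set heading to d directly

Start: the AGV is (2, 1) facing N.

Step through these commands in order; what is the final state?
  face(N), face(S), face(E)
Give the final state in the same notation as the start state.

begin: (2, 1) facing N
t=1 face(N) ⇒ (2, 1) facing N
t=2 face(S) ⇒ (2, 1) facing S
t=3 face(E) ⇒ (2, 1) facing E

(2, 1) facing E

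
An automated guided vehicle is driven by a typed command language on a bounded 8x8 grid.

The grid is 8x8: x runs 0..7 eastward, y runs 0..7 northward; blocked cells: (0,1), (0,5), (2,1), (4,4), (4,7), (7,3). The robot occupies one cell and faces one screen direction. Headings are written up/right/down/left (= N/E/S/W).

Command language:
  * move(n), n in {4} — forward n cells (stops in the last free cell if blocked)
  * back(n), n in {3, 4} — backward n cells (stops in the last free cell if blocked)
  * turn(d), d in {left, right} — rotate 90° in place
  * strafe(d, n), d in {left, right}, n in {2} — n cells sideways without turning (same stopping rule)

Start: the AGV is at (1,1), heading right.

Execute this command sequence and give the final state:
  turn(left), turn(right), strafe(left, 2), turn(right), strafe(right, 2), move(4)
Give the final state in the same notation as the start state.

at (0,2), heading down

t0: at (1,1), heading right
[1] after turn(left): at (1,1), heading up
[2] after turn(right): at (1,1), heading right
[3] after strafe(left, 2): at (1,3), heading right
[4] after turn(right): at (1,3), heading down
[5] after strafe(right, 2): at (0,3), heading down
[6] after move(4): at (0,2), heading down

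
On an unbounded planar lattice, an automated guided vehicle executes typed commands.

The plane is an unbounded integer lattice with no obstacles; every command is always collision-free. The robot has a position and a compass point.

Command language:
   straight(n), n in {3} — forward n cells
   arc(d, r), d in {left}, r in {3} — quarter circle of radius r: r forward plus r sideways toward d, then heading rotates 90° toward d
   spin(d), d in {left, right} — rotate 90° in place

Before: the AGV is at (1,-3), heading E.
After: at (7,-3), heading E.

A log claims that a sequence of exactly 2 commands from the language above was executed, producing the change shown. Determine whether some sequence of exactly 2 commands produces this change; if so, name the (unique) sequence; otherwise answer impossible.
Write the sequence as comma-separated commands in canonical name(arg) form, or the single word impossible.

straight(3), straight(3)

key: still facing E at the end — nothing in the sequence rotates
t0: at (1,-3), heading E
[1] after straight(3): at (4,-3), heading E
[2] after straight(3): at (7,-3), heading E
uniquely the one of 16 2-step routes that fits.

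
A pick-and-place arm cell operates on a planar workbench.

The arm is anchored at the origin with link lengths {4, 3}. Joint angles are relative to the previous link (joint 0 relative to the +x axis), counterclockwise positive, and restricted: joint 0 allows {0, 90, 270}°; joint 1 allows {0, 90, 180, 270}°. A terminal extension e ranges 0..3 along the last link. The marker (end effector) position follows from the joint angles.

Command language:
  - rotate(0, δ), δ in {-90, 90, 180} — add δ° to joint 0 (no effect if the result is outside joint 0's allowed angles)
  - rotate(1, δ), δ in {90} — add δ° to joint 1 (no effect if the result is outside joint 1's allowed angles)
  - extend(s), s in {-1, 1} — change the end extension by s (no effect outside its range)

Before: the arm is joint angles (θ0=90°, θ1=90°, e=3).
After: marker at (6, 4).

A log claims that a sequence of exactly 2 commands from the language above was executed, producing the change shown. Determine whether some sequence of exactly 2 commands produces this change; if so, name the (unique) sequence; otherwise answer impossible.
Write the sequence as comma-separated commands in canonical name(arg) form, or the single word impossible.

start: joint angles (θ0=90°, θ1=90°, e=3)
[1] after rotate(1, 90): joint angles (θ0=90°, θ1=180°, e=3)
[2] after rotate(1, 90): joint angles (θ0=90°, θ1=270°, e=3)
no rival 2-sequence matches.

rotate(1, 90), rotate(1, 90)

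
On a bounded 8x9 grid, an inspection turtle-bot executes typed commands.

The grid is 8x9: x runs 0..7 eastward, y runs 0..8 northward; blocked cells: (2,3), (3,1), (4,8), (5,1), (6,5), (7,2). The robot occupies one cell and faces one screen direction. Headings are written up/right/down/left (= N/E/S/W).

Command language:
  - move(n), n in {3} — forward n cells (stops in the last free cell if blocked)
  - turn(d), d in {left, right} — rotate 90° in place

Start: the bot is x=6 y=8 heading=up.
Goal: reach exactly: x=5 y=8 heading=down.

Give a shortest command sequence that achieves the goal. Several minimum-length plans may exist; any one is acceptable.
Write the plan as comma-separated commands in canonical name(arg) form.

from: x=6 y=8 heading=up
step 1 (turn(left)): x=6 y=8 heading=left
step 2 (move(3)): x=5 y=8 heading=left
step 3 (turn(left)): x=5 y=8 heading=down
minimal: 3 command(s), checked below 3.

turn(left), move(3), turn(left)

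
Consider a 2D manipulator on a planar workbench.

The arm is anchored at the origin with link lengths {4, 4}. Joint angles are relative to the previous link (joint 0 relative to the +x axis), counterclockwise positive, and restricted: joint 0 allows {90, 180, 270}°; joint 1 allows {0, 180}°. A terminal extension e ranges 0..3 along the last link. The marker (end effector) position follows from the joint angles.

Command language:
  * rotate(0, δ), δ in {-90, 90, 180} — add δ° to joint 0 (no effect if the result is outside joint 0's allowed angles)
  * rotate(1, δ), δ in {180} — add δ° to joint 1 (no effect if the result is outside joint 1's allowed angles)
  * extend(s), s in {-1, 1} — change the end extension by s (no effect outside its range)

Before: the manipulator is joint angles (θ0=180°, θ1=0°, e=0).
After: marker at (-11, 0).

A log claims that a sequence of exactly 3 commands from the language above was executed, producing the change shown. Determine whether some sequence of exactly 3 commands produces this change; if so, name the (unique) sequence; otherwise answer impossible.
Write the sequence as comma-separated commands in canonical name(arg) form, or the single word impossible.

initial: joint angles (θ0=180°, θ1=0°, e=0)
t=1 extend(1) ⇒ joint angles (θ0=180°, θ1=0°, e=1)
t=2 extend(1) ⇒ joint angles (θ0=180°, θ1=0°, e=2)
t=3 extend(1) ⇒ joint angles (θ0=180°, θ1=0°, e=3)
all 216 alternatives checked — unique.

extend(1), extend(1), extend(1)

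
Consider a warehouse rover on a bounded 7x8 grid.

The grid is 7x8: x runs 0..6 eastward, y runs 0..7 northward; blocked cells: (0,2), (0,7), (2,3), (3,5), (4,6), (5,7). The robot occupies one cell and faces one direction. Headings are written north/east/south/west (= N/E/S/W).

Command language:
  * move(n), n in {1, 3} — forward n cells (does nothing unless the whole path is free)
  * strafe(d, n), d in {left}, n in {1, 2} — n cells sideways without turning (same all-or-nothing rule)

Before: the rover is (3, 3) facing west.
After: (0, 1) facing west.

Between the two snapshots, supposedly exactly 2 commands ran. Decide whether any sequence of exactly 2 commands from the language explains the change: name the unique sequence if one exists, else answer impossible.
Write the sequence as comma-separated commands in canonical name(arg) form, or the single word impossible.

key: order matters: swapping strafe(left, 2) and move(3) lands elsewhere
initial: (3, 3) facing west
1. strafe(left, 2) → (3, 1) facing west
2. move(3) → (0, 1) facing west
no other 2-command option fits: unique.

strafe(left, 2), move(3)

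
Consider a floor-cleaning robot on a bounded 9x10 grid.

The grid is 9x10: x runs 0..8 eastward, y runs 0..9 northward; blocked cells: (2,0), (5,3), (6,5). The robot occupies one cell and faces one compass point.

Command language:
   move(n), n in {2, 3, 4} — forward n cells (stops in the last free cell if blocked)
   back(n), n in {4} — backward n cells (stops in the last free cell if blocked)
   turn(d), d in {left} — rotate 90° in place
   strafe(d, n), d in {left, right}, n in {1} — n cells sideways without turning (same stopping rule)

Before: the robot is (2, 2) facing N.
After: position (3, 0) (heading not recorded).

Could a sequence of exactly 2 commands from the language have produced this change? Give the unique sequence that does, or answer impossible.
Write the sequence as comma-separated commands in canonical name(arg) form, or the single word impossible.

strafe(right, 1), back(4)

key: back(4) runs into the grid edge before its full distance
t0: (2, 2) facing N
[1] after strafe(right, 1): (3, 2) facing N
[2] after back(4): (3, 0) facing N
no rival 2-sequence matches.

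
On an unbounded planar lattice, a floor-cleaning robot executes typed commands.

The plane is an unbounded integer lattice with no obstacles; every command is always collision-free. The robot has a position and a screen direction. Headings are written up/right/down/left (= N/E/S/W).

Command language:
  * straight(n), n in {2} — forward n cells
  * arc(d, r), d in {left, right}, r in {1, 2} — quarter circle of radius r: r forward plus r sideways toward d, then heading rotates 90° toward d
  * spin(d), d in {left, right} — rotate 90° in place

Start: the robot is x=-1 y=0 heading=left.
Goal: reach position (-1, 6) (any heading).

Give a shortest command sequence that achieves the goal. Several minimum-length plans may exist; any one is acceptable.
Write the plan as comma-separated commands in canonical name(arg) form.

t0: x=-1 y=0 heading=left
t=1 arc(right, 2) ⇒ x=-3 y=2 heading=up
t=2 straight(2) ⇒ x=-3 y=4 heading=up
t=3 arc(right, 2) ⇒ x=-1 y=6 heading=right
nothing shorter than 3 reaches the goal.

arc(right, 2), straight(2), arc(right, 2)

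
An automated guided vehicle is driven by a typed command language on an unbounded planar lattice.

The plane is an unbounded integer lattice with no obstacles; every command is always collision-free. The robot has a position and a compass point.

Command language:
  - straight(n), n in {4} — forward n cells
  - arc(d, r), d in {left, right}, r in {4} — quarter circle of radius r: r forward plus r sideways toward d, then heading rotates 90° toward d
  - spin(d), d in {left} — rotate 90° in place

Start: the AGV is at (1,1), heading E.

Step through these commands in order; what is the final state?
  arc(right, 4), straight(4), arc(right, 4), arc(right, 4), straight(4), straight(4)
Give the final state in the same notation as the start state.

from: at (1,1), heading E
t=1 arc(right, 4) ⇒ at (5,-3), heading S
t=2 straight(4) ⇒ at (5,-7), heading S
t=3 arc(right, 4) ⇒ at (1,-11), heading W
t=4 arc(right, 4) ⇒ at (-3,-7), heading N
t=5 straight(4) ⇒ at (-3,-3), heading N
t=6 straight(4) ⇒ at (-3,1), heading N

at (-3,1), heading N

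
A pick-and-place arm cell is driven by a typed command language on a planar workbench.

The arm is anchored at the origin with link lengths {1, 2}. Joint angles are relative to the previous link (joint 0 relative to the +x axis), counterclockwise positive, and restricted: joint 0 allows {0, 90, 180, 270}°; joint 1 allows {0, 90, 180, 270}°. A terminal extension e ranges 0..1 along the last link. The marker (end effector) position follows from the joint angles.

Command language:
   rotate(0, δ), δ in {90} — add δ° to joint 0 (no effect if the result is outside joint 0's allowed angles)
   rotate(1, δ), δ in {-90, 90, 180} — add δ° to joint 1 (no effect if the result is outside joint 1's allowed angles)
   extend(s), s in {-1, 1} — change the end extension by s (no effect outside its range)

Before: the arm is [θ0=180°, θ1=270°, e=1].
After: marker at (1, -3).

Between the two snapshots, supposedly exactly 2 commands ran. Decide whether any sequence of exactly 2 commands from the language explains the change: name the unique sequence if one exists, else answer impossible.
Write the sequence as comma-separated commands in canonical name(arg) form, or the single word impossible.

initial: [θ0=180°, θ1=270°, e=1]
[1] after rotate(0, 90): [θ0=270°, θ1=270°, e=1]
[2] after rotate(0, 90): [θ0=0°, θ1=270°, e=1]
no other 2-command option fits: unique.

rotate(0, 90), rotate(0, 90)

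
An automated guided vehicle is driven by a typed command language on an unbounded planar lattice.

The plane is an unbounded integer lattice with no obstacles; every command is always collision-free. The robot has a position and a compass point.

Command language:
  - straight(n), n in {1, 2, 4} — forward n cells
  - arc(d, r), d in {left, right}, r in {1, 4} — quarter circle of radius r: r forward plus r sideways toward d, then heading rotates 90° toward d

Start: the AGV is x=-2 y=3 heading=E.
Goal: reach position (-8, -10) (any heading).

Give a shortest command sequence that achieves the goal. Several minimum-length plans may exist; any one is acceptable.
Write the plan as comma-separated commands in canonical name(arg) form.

straight(1), arc(right, 1), straight(4), arc(right, 4), arc(left, 4)

initial: x=-2 y=3 heading=E
step 1 (straight(1)): x=-1 y=3 heading=E
step 2 (arc(right, 1)): x=0 y=2 heading=S
step 3 (straight(4)): x=0 y=-2 heading=S
step 4 (arc(right, 4)): x=-4 y=-6 heading=W
step 5 (arc(left, 4)): x=-8 y=-10 heading=S
minimal: 5 command(s), checked below 5.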